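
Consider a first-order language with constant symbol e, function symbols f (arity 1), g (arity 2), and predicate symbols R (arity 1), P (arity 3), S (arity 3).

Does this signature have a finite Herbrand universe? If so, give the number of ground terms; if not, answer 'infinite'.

The signature has at least one function symbol (f, arity 1) and at least one constant (e).
Iterating f gives infinitely many distinct ground terms: e, f(e), f(f(e)), ...
So the Herbrand universe is infinite.

infinite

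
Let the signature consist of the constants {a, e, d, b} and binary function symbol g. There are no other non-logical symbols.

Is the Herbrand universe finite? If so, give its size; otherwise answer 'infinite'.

The signature has at least one function symbol (g, arity 2) and at least one constant (a).
Iterating g gives infinitely many distinct ground terms: a, g(a, a), g(g(a, a), g(a, a)), ...
So the Herbrand universe is infinite.

infinite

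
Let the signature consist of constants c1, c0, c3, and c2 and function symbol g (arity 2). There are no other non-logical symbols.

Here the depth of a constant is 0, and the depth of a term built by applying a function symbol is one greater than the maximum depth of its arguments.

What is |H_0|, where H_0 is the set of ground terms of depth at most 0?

Let N_k = |{terms of depth ≤ k}|. Then N_0 = 4 and N_k = 4 + N_{k-1}^2 for k ≥ 1 (one summand per function symbol, arity giving the exponent).
N_0 = 4

4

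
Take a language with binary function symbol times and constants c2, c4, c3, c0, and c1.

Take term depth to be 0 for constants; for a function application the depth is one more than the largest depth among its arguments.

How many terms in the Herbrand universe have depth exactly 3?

818125

Count level by level. With function symbols times/2, the terms of depth ≤ k are the 5 constants together with each function applied to depth-≤(k−1) tuples, so N_k = 5 + N_{k-1}^2.
N_0 = 5
N_1 = 5 + 5^2 = 30
N_2 = 5 + 30^2 = 905
N_3 = 5 + 905^2 = 819030
Terms of depth exactly 3: N_3 − N_2 = 819030 − 905 = 818125.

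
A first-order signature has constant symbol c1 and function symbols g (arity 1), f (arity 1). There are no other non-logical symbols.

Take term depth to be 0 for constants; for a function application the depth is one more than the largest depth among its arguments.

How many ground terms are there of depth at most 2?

7

If N_k denotes the number of depth-≤k ground terms, the 1 constant gives N_0 = 1, and each function symbol of arity r contributes N_{k-1}^r new terms at level k: N_k = 1 + N_{k-1} + N_{k-1}.
N_0 = 1
N_1 = 1 + 1 + 1 = 3
N_2 = 1 + 3 + 3 = 7
Explicitly: c1, g(c1), g(g(c1)), g(f(c1)), f(c1), f(g(c1)), f(f(c1)).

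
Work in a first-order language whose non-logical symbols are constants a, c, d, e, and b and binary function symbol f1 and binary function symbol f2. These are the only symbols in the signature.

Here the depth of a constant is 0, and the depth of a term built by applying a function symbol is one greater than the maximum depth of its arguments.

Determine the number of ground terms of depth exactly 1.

Let N_k count ground terms of depth at most k. Each non-constant term of depth ≤ k is some function symbol applied to depth-≤(k−1) arguments, giving N_k = 5 + N_{k-1}^2 + N_{k-1}^2.
N_0 = 5
N_1 = 5 + 5^2 + 5^2 = 55
Terms of depth exactly 1: N_1 − N_0 = 55 − 5 = 50.

50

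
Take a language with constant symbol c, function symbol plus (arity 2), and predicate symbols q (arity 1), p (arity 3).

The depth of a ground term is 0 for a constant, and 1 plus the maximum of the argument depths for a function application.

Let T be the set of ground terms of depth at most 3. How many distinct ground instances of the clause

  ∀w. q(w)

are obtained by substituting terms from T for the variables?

26

Ground terms of depth ≤ 3:
  If N_k denotes the number of depth-≤k ground terms, the 1 constant gives N_0 = 1, and each function symbol of arity r contributes N_{k-1}^r new terms at level k: N_k = 1 + N_{k-1}^2.
  N_0 = 1
  N_1 = 1 + 1^2 = 2
  N_2 = 1 + 2^2 = 5
  N_3 = 1 + 5^2 = 26
So there are 26 ground terms available for substitution.
The body mentions the single quantified variable w; since ground terms form a free algebra, no two substitutions collapse to the same formula.
Number of ground instances = 26.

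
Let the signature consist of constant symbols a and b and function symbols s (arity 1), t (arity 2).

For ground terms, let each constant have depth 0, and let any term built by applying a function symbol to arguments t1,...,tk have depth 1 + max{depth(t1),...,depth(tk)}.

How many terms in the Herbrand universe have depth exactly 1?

Let N_k = |{terms of depth ≤ k}|. Then N_0 = 2 and N_k = 2 + N_{k-1} + N_{k-1}^2 for k ≥ 1 (one summand per function symbol, arity giving the exponent).
N_0 = 2
N_1 = 2 + 2 + 2^2 = 8
Terms of depth exactly 1: N_1 − N_0 = 8 − 2 = 6.

6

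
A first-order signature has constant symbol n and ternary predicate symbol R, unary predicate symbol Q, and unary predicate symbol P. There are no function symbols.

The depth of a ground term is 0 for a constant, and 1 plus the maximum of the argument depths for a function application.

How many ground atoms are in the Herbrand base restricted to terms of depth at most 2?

3

First count ground terms of depth ≤ 2.
With no function symbols every ground term is a constant, so there is exactly 1 ground term at every depth bound.
N_0 = 1
N_1 = 1
N_2 = 1
Explicitly: n.
So |H| = 1.
Each predicate of arity r yields |H|^r ground atoms (one per choice of an r-tuple from H):
  R: 1^3 = 1;  Q: 1;  P: 1
Total ground atoms: 1 + 1 + 1 = 3.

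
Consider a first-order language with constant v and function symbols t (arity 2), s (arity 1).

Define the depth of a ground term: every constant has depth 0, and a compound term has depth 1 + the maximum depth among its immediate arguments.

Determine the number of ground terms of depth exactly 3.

Let N_k = |{terms of depth ≤ k}|. Then N_0 = 1 and N_k = 1 + N_{k-1}^2 + N_{k-1} for k ≥ 1 (one summand per function symbol, arity giving the exponent).
N_0 = 1
N_1 = 1 + 1^2 + 1 = 3
N_2 = 1 + 3^2 + 3 = 13
N_3 = 1 + 13^2 + 13 = 183
Terms of depth exactly 3: N_3 − N_2 = 183 − 13 = 170.

170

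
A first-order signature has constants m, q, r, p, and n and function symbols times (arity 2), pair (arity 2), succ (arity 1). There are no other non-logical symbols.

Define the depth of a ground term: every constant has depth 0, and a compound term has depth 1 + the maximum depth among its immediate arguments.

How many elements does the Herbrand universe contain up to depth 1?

60

Let N_k = |{terms of depth ≤ k}|. Then N_0 = 5 and N_k = 5 + N_{k-1}^2 + N_{k-1}^2 + N_{k-1} for k ≥ 1 (one summand per function symbol, arity giving the exponent).
N_0 = 5
N_1 = 5 + 5^2 + 5^2 + 5 = 60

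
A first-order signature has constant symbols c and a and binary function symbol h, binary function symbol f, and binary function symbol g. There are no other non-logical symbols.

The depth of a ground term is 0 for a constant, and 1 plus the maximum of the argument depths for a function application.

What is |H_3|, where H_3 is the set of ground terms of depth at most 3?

Let N_k count ground terms of depth at most k. Each non-constant term of depth ≤ k is some function symbol applied to depth-≤(k−1) arguments, giving N_k = 2 + N_{k-1}^2 + N_{k-1}^2 + N_{k-1}^2.
N_0 = 2
N_1 = 2 + 2^2 + 2^2 + 2^2 = 14
N_2 = 2 + 14^2 + 14^2 + 14^2 = 590
N_3 = 2 + 590^2 + 590^2 + 590^2 = 1044302

1044302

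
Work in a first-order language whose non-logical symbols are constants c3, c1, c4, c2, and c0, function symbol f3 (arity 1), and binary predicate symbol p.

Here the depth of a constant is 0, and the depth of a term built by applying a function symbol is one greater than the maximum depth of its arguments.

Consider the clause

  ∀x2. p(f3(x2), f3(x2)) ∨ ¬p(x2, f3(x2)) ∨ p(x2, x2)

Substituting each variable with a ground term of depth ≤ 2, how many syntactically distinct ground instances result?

15

Ground terms of depth ≤ 2:
  Let N_k = |{terms of depth ≤ k}|. Then N_0 = 5 and N_k = 5 + N_{k-1} for k ≥ 1 (one summand per function symbol, arity giving the exponent).
  N_0 = 5
  N_1 = 5 + 5 = 10
  N_2 = 5 + 10 = 15
So there are 15 ground terms available for substitution.
The variable x2 ranges independently over the available ground terms, and distinct assignments produce distinct instances.
Number of ground instances = 15.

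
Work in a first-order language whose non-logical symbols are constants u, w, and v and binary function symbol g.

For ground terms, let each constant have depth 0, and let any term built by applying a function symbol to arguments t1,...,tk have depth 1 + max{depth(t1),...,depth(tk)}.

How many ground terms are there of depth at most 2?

If N_k denotes the number of depth-≤k ground terms, the 3 constants give N_0 = 3, and each function symbol of arity r contributes N_{k-1}^r new terms at level k: N_k = 3 + N_{k-1}^2.
N_0 = 3
N_1 = 3 + 3^2 = 12
N_2 = 3 + 12^2 = 147

147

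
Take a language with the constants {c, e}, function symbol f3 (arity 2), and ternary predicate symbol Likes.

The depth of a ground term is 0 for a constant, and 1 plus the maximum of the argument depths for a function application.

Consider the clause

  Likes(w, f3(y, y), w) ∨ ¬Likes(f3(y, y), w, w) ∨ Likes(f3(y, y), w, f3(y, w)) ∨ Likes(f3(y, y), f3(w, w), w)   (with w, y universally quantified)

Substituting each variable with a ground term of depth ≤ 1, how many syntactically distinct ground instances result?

Ground terms of depth ≤ 1:
  Let N_k count ground terms of depth at most k. Each non-constant term of depth ≤ k is some function symbol applied to depth-≤(k−1) arguments, giving N_k = 2 + N_{k-1}^2.
  N_0 = 2
  N_1 = 2 + 2^2 = 6
So there are 6 ground terms available for substitution.
There are 2 variables to instantiate (w, y), each occurring in at least one literal, so different choices give different ground instances.
Number of ground instances = 6^2 = 36.

36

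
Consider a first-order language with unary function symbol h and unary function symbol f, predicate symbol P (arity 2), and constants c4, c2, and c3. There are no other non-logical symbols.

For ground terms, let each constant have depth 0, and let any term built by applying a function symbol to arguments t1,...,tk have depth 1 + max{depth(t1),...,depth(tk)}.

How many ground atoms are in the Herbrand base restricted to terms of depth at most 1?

First count ground terms of depth ≤ 1.
Let N_k count ground terms of depth at most k. Each non-constant term of depth ≤ k is some function symbol applied to depth-≤(k−1) arguments, giving N_k = 3 + N_{k-1} + N_{k-1}.
N_0 = 3
N_1 = 3 + 3 + 3 = 9
So |H| = 9.
Each predicate of arity r yields |H|^r ground atoms (one per choice of an r-tuple from H):
  P: 9^2 = 81
Total ground atoms: 81.

81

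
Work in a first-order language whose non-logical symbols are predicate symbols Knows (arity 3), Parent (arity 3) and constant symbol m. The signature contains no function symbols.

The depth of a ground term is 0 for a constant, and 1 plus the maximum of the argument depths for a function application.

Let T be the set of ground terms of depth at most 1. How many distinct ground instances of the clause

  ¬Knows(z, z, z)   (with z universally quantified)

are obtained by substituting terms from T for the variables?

1

Ground terms of depth ≤ 1:
  With no function symbols every ground term is a constant, so there is exactly 1 ground term at every depth bound.
  N_0 = 1
  N_1 = 1
  Explicitly: m.
So there is exactly 1 ground term available for substitution.
The clause has 1 distinct variable (z), which appears in the body. In the free term algebra distinct substitutions yield syntactically distinct ground instances.
Number of ground instances = 1.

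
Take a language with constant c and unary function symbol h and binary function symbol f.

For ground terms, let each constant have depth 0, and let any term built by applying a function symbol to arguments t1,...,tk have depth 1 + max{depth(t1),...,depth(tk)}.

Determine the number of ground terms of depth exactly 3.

If N_k denotes the number of depth-≤k ground terms, the 1 constant gives N_0 = 1, and each function symbol of arity r contributes N_{k-1}^r new terms at level k: N_k = 1 + N_{k-1} + N_{k-1}^2.
N_0 = 1
N_1 = 1 + 1 + 1^2 = 3
N_2 = 1 + 3 + 3^2 = 13
N_3 = 1 + 13 + 13^2 = 183
Terms of depth exactly 3: N_3 − N_2 = 183 − 13 = 170.

170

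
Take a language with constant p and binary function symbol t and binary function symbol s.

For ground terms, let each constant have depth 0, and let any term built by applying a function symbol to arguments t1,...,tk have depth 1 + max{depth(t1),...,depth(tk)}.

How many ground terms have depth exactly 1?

Write N_k for the number of ground terms of depth ≤ k. A term of depth ≤ k is either a constant or a function symbol applied to arguments of depth ≤ k−1, so N_k = 1 + N_{k-1}^2 + N_{k-1}^2.
N_0 = 1
N_1 = 1 + 1^2 + 1^2 = 3
Terms of depth exactly 1: N_1 − N_0 = 3 − 1 = 2.

2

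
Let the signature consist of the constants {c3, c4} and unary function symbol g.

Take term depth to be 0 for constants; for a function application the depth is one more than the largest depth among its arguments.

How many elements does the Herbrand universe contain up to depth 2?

6

Let N_k = |{terms of depth ≤ k}|. Then N_0 = 2 and N_k = 2 + N_{k-1} for k ≥ 1 (one summand per function symbol, arity giving the exponent).
N_0 = 2
N_1 = 2 + 2 = 4
N_2 = 2 + 4 = 6
Explicitly: c3, c4, g(c3), g(c4), g(g(c3)), g(g(c4)).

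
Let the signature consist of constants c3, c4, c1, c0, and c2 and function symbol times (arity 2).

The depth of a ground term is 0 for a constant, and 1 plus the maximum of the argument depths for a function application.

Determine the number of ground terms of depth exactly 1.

If N_k denotes the number of depth-≤k ground terms, the 5 constants give N_0 = 5, and each function symbol of arity r contributes N_{k-1}^r new terms at level k: N_k = 5 + N_{k-1}^2.
N_0 = 5
N_1 = 5 + 5^2 = 30
Terms of depth exactly 1: N_1 − N_0 = 30 − 5 = 25.

25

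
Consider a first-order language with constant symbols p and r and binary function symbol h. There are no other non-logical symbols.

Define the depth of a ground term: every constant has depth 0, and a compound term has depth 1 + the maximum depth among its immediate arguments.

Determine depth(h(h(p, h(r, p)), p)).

depth(h(r, p)) = 1 + max(0, 0) = 1
depth(h(p, h(r, p))) = 1 + max(0, 1) = 2
depth(h(h(p, h(r, p)), p)) = 1 + max(2, 0) = 3

3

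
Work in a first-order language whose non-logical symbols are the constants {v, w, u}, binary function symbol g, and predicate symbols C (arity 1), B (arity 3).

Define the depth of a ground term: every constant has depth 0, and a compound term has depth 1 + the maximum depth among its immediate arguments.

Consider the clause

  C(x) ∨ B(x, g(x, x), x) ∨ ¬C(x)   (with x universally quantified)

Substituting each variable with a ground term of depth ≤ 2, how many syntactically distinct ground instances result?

147

Ground terms of depth ≤ 2:
  Let N_k = |{terms of depth ≤ k}|. Then N_0 = 3 and N_k = 3 + N_{k-1}^2 for k ≥ 1 (one summand per function symbol, arity giving the exponent).
  N_0 = 3
  N_1 = 3 + 3^2 = 12
  N_2 = 3 + 12^2 = 147
So there are 147 ground terms available for substitution.
The variable x ranges independently over the available ground terms, and distinct assignments produce distinct instances.
Number of ground instances = 147.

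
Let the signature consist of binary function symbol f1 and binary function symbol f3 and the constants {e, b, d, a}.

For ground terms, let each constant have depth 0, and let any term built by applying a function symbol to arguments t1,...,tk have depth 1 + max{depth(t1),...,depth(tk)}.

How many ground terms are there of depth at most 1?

Let N_k count ground terms of depth at most k. Each non-constant term of depth ≤ k is some function symbol applied to depth-≤(k−1) arguments, giving N_k = 4 + N_{k-1}^2 + N_{k-1}^2.
N_0 = 4
N_1 = 4 + 4^2 + 4^2 = 36

36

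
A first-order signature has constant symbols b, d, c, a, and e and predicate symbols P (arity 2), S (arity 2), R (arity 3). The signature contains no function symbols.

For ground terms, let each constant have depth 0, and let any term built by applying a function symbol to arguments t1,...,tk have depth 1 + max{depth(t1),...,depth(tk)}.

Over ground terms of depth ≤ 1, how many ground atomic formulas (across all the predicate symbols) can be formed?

First count ground terms of depth ≤ 1.
With no function symbols every ground term is a constant, so there are exactly 5 ground terms at every depth bound.
N_0 = 5
N_1 = 5
So |H| = 5.
Ground atoms are formed by filling each argument slot of a predicate with a term from H, so an r-ary predicate gives |H|^r atoms:
  P: 5^2 = 25;  S: 5^2 = 25;  R: 5^3 = 125
Total ground atoms: 25 + 25 + 125 = 175.

175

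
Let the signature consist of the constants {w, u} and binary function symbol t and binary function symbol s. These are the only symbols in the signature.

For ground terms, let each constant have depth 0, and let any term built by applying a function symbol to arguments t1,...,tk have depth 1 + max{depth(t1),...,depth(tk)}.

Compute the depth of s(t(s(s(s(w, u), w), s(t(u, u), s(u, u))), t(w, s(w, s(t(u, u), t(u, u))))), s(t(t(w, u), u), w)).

depth(s(w, u)) = 1 + max(0, 0) = 1
depth(s(s(w, u), w)) = 1 + max(1, 0) = 2
depth(t(u, u)) = 1 + max(0, 0) = 1
depth(s(u, u)) = 1 + max(0, 0) = 1
depth(s(t(u, u), s(u, u))) = 1 + max(1, 1) = 2
depth(s(s(s(w, u), w), s(t(u, u), s(u, u)))) = 1 + max(2, 2) = 3
depth(s(t(u, u), t(u, u))) = 1 + max(1, 1) = 2
depth(s(w, s(t(u, u), t(u, u)))) = 1 + max(0, 2) = 3
depth(t(w, s(w, s(t(u, u), t(u, u))))) = 1 + max(0, 3) = 4
depth(t(s(s(s(w, u), w), s(t(u, u), s(u, u))), t(w, s(w, s(t(u, u), t(u, u)))))) = 1 + max(3, 4) = 5
depth(t(w, u)) = 1 + max(0, 0) = 1
depth(t(t(w, u), u)) = 1 + max(1, 0) = 2
depth(s(t(t(w, u), u), w)) = 1 + max(2, 0) = 3
depth(s(t(s(s(s(w, u), w), s(t(u, u), s(u, u))), t(w, s(w, s(t(u, u), t(u, u))))), s(t(t(w, u), u), w))) = 1 + max(5, 3) = 6

6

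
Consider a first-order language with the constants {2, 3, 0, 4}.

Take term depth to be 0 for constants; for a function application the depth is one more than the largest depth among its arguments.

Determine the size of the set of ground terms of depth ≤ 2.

4

With no function symbols every ground term is a constant, so there are exactly 4 ground terms at every depth bound.
N_0 = 4
N_1 = 4
N_2 = 4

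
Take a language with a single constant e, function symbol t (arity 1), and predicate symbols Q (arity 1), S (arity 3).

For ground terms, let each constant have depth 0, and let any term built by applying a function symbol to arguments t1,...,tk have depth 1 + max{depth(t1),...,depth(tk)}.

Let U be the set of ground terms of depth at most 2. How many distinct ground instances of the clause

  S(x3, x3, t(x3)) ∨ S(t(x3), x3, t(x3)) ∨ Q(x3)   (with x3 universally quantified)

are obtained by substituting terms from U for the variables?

Ground terms of depth ≤ 2:
  Count level by level. With function symbols t/1, the terms of depth ≤ k are the 1 constant together with each function applied to depth-≤(k−1) tuples, so N_k = 1 + N_{k-1}.
  N_0 = 1
  N_1 = 1 + 1 = 2
  N_2 = 1 + 2 = 3
  Explicitly: e, t(e), t(t(e)).
So there are 3 ground terms available for substitution.
The body mentions the single quantified variable x3; since ground terms form a free algebra, no two substitutions collapse to the same formula.
Number of ground instances = 3.

3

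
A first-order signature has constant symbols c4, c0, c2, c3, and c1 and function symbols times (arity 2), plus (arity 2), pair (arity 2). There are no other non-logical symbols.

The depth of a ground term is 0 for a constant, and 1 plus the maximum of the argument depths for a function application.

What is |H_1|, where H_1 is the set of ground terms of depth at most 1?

If N_k denotes the number of depth-≤k ground terms, the 5 constants give N_0 = 5, and each function symbol of arity r contributes N_{k-1}^r new terms at level k: N_k = 5 + N_{k-1}^2 + N_{k-1}^2 + N_{k-1}^2.
N_0 = 5
N_1 = 5 + 5^2 + 5^2 + 5^2 = 80

80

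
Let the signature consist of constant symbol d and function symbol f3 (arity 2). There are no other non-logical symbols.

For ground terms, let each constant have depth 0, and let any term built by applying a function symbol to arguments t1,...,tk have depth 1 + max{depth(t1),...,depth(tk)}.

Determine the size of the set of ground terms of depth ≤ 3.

26

If N_k denotes the number of depth-≤k ground terms, the 1 constant gives N_0 = 1, and each function symbol of arity r contributes N_{k-1}^r new terms at level k: N_k = 1 + N_{k-1}^2.
N_0 = 1
N_1 = 1 + 1^2 = 2
N_2 = 1 + 2^2 = 5
N_3 = 1 + 5^2 = 26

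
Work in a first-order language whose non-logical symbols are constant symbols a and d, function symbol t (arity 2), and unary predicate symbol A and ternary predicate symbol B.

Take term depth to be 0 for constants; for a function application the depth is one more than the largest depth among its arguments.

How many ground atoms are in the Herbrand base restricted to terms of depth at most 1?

First count ground terms of depth ≤ 1.
Let N_k = |{terms of depth ≤ k}|. Then N_0 = 2 and N_k = 2 + N_{k-1}^2 for k ≥ 1 (one summand per function symbol, arity giving the exponent).
N_0 = 2
N_1 = 2 + 2^2 = 6
So |H| = 6.
Each predicate of arity r yields |H|^r ground atoms (one per choice of an r-tuple from H):
  A: 6;  B: 6^3 = 216
Total ground atoms: 6 + 216 = 222.

222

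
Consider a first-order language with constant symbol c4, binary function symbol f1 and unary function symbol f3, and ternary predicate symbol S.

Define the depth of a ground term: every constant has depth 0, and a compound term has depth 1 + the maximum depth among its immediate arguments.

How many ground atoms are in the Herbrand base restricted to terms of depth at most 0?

First count ground terms of depth ≤ 0.
Let N_k = |{terms of depth ≤ k}|. Then N_0 = 1 and N_k = 1 + N_{k-1}^2 + N_{k-1} for k ≥ 1 (one summand per function symbol, arity giving the exponent).
N_0 = 1
So |H| = 1.
Each predicate of arity r yields |H|^r ground atoms (one per choice of an r-tuple from H):
  S: 1^3 = 1
Total ground atoms: 1.

1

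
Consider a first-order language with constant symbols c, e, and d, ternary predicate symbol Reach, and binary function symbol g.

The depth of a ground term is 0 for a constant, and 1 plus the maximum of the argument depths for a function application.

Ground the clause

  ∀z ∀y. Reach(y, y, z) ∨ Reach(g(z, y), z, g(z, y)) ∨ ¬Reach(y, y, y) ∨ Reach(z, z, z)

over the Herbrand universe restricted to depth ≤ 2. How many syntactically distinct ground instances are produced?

Ground terms of depth ≤ 2:
  Count level by level. With function symbols g/2, the terms of depth ≤ k are the 3 constants together with each function applied to depth-≤(k−1) tuples, so N_k = 3 + N_{k-1}^2.
  N_0 = 3
  N_1 = 3 + 3^2 = 12
  N_2 = 3 + 12^2 = 147
So there are 147 ground terms available for substitution.
Each of z, y ranges independently over the available ground terms, and distinct assignments produce distinct instances.
Number of ground instances = 147^2 = 21609.

21609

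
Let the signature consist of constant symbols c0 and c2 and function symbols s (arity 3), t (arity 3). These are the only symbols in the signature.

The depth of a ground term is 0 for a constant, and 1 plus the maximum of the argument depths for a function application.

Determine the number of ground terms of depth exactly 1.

Count level by level. With function symbols s/3, t/3, the terms of depth ≤ k are the 2 constants together with each function applied to depth-≤(k−1) tuples, so N_k = 2 + N_{k-1}^3 + N_{k-1}^3.
N_0 = 2
N_1 = 2 + 2^3 + 2^3 = 18
Terms of depth exactly 1: N_1 − N_0 = 18 − 2 = 16.

16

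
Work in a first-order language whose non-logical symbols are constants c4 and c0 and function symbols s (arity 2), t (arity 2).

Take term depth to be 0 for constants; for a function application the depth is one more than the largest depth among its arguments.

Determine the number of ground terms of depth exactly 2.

192

If N_k denotes the number of depth-≤k ground terms, the 2 constants give N_0 = 2, and each function symbol of arity r contributes N_{k-1}^r new terms at level k: N_k = 2 + N_{k-1}^2 + N_{k-1}^2.
N_0 = 2
N_1 = 2 + 2^2 + 2^2 = 10
N_2 = 2 + 10^2 + 10^2 = 202
Terms of depth exactly 2: N_2 − N_1 = 202 − 10 = 192.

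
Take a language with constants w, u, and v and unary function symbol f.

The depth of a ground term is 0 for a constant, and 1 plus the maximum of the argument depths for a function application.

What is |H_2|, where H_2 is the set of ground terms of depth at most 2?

9

Count level by level. With function symbols f/1, the terms of depth ≤ k are the 3 constants together with each function applied to depth-≤(k−1) tuples, so N_k = 3 + N_{k-1}.
N_0 = 3
N_1 = 3 + 3 = 6
N_2 = 3 + 6 = 9
Explicitly: w, u, v, f(w), f(u), f(v), f(f(w)), f(f(u)), f(f(v)).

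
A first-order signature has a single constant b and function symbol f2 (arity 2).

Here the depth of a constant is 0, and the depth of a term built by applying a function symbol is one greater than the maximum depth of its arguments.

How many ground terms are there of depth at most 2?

If N_k denotes the number of depth-≤k ground terms, the 1 constant gives N_0 = 1, and each function symbol of arity r contributes N_{k-1}^r new terms at level k: N_k = 1 + N_{k-1}^2.
N_0 = 1
N_1 = 1 + 1^2 = 2
N_2 = 1 + 2^2 = 5
Explicitly: b, f2(b, b), f2(b, f2(b, b)), f2(f2(b, b), b), f2(f2(b, b), f2(b, b)).

5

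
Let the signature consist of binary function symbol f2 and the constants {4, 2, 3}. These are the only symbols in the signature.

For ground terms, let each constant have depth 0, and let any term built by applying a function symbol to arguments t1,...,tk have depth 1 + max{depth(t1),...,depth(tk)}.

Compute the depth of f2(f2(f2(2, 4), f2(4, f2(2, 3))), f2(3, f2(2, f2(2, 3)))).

depth(f2(2, 4)) = 1 + max(0, 0) = 1
depth(f2(2, 3)) = 1 + max(0, 0) = 1
depth(f2(4, f2(2, 3))) = 1 + max(0, 1) = 2
depth(f2(f2(2, 4), f2(4, f2(2, 3)))) = 1 + max(1, 2) = 3
depth(f2(2, f2(2, 3))) = 1 + max(0, 1) = 2
depth(f2(3, f2(2, f2(2, 3)))) = 1 + max(0, 2) = 3
depth(f2(f2(f2(2, 4), f2(4, f2(2, 3))), f2(3, f2(2, f2(2, 3))))) = 1 + max(3, 3) = 4

4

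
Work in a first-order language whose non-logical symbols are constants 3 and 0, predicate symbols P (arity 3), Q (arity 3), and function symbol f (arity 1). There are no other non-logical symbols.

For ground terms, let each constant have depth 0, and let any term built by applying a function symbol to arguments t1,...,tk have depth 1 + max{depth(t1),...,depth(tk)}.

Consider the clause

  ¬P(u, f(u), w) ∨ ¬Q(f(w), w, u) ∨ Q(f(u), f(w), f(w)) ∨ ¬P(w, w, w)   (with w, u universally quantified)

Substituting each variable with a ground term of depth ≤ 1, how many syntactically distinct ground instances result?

Ground terms of depth ≤ 1:
  Let N_k = |{terms of depth ≤ k}|. Then N_0 = 2 and N_k = 2 + N_{k-1} for k ≥ 1 (one summand per function symbol, arity giving the exponent).
  N_0 = 2
  N_1 = 2 + 2 = 4
So there are 4 ground terms available for substitution.
There are 2 variables to instantiate (w, u), each occurring in at least one literal, so different choices give different ground instances.
Number of ground instances = 4^2 = 16.

16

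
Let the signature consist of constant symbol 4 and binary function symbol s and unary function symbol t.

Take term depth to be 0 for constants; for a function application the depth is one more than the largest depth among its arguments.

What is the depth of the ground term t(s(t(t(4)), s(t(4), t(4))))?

depth(t(4)) = 1 + depth(4) = 1 + 0 = 1
depth(t(t(4))) = 1 + depth(t(4)) = 1 + 1 = 2
depth(s(t(4), t(4))) = 1 + max(1, 1) = 2
depth(s(t(t(4)), s(t(4), t(4)))) = 1 + max(2, 2) = 3
depth(t(s(t(t(4)), s(t(4), t(4))))) = 1 + depth(s(t(t(4)), s(t(4), t(4)))) = 1 + 3 = 4

4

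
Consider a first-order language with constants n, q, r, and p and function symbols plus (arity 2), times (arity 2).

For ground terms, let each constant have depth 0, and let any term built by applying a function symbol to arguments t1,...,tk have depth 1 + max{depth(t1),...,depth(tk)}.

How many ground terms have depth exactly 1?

Write N_k for the number of ground terms of depth ≤ k. A term of depth ≤ k is either a constant or a function symbol applied to arguments of depth ≤ k−1, so N_k = 4 + N_{k-1}^2 + N_{k-1}^2.
N_0 = 4
N_1 = 4 + 4^2 + 4^2 = 36
Terms of depth exactly 1: N_1 − N_0 = 36 − 4 = 32.

32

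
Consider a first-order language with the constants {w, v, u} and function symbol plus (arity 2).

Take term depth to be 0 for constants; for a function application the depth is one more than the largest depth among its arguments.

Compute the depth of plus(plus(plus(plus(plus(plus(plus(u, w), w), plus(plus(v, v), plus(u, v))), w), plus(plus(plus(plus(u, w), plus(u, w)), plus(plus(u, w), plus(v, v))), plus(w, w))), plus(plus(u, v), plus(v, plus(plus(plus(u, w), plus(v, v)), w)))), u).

7

depth(plus(u, w)) = 1 + max(0, 0) = 1
depth(plus(plus(u, w), w)) = 1 + max(1, 0) = 2
depth(plus(v, v)) = 1 + max(0, 0) = 1
depth(plus(u, v)) = 1 + max(0, 0) = 1
depth(plus(plus(v, v), plus(u, v))) = 1 + max(1, 1) = 2
depth(plus(plus(plus(u, w), w), plus(plus(v, v), plus(u, v)))) = 1 + max(2, 2) = 3
depth(plus(plus(plus(plus(u, w), w), plus(plus(v, v), plus(u, v))), w)) = 1 + max(3, 0) = 4
depth(plus(plus(u, w), plus(u, w))) = 1 + max(1, 1) = 2
depth(plus(plus(u, w), plus(v, v))) = 1 + max(1, 1) = 2
depth(plus(plus(plus(u, w), plus(u, w)), plus(plus(u, w), plus(v, v)))) = 1 + max(2, 2) = 3
depth(plus(w, w)) = 1 + max(0, 0) = 1
depth(plus(plus(plus(plus(u, w), plus(u, w)), plus(plus(u, w), plus(v, v))), plus(w, w))) = 1 + max(3, 1) = 4
depth(plus(plus(plus(plus(plus(u, w), w), plus(plus(v, v), plus(u, v))), w), plus(plus(plus(plus(u, w), plus(u, w)), plus(plus(u, w), plus(v, v))), plus(w, w)))) = 1 + max(4, 4) = 5
depth(plus(plus(plus(u, w), plus(v, v)), w)) = 1 + max(2, 0) = 3
depth(plus(v, plus(plus(plus(u, w), plus(v, v)), w))) = 1 + max(0, 3) = 4
depth(plus(plus(u, v), plus(v, plus(plus(plus(u, w), plus(v, v)), w)))) = 1 + max(1, 4) = 5
depth(plus(plus(plus(plus(plus(plus(u, w), w), plus(plus(v, v), plus(u, v))), w), plus(plus(plus(plus(u, w), plus(u, w)), plus(plus(u, w), plus(v, v))), plus(w, w))), plus(plus(u, v), plus(v, plus(plus(plus(u, w), plus(v, v)), w))))) = 1 + max(5, 5) = 6
depth(plus(plus(plus(plus(plus(plus(plus(u, w), w), plus(plus(v, v), plus(u, v))), w), plus(plus(plus(plus(u, w), plus(u, w)), plus(plus(u, w), plus(v, v))), plus(w, w))), plus(plus(u, v), plus(v, plus(plus(plus(u, w), plus(v, v)), w)))), u)) = 1 + max(6, 0) = 7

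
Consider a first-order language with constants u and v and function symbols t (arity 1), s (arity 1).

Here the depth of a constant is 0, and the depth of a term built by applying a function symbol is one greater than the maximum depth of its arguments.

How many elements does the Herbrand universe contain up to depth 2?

Let N_k = |{terms of depth ≤ k}|. Then N_0 = 2 and N_k = 2 + N_{k-1} + N_{k-1} for k ≥ 1 (one summand per function symbol, arity giving the exponent).
N_0 = 2
N_1 = 2 + 2 + 2 = 6
N_2 = 2 + 6 + 6 = 14

14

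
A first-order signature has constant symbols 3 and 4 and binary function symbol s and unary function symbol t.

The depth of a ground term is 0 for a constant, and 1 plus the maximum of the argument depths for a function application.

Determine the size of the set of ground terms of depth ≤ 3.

5552

Let N_k = |{terms of depth ≤ k}|. Then N_0 = 2 and N_k = 2 + N_{k-1}^2 + N_{k-1} for k ≥ 1 (one summand per function symbol, arity giving the exponent).
N_0 = 2
N_1 = 2 + 2^2 + 2 = 8
N_2 = 2 + 8^2 + 8 = 74
N_3 = 2 + 74^2 + 74 = 5552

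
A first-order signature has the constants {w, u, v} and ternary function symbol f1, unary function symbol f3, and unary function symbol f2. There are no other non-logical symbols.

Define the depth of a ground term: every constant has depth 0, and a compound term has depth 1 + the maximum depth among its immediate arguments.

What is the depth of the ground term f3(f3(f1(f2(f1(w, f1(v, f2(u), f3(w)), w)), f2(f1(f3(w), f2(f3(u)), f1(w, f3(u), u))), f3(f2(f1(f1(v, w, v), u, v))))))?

7

depth(f2(u)) = 1 + depth(u) = 1 + 0 = 1
depth(f3(w)) = 1 + depth(w) = 1 + 0 = 1
depth(f1(v, f2(u), f3(w))) = 1 + max(0, 1, 1) = 2
depth(f1(w, f1(v, f2(u), f3(w)), w)) = 1 + max(0, 2, 0) = 3
depth(f2(f1(w, f1(v, f2(u), f3(w)), w))) = 1 + depth(f1(w, f1(v, f2(u), f3(w)), w)) = 1 + 3 = 4
depth(f3(u)) = 1 + depth(u) = 1 + 0 = 1
depth(f2(f3(u))) = 1 + depth(f3(u)) = 1 + 1 = 2
depth(f1(w, f3(u), u)) = 1 + max(0, 1, 0) = 2
depth(f1(f3(w), f2(f3(u)), f1(w, f3(u), u))) = 1 + max(1, 2, 2) = 3
depth(f2(f1(f3(w), f2(f3(u)), f1(w, f3(u), u)))) = 1 + depth(f1(f3(w), f2(f3(u)), f1(w, f3(u), u))) = 1 + 3 = 4
depth(f1(v, w, v)) = 1 + max(0, 0, 0) = 1
depth(f1(f1(v, w, v), u, v)) = 1 + max(1, 0, 0) = 2
depth(f2(f1(f1(v, w, v), u, v))) = 1 + depth(f1(f1(v, w, v), u, v)) = 1 + 2 = 3
depth(f3(f2(f1(f1(v, w, v), u, v)))) = 1 + depth(f2(f1(f1(v, w, v), u, v))) = 1 + 3 = 4
depth(f1(f2(f1(w, f1(v, f2(u), f3(w)), w)), f2(f1(f3(w), f2(f3(u)), f1(w, f3(u), u))), f3(f2(f1(f1(v, w, v), u, v))))) = 1 + max(4, 4, 4) = 5
depth(f3(f1(f2(f1(w, f1(v, f2(u), f3(w)), w)), f2(f1(f3(w), f2(f3(u)), f1(w, f3(u), u))), f3(f2(f1(f1(v, w, v), u, v)))))) = 1 + depth(f1(f2(f1(w, f1(v, f2(u), f3(w)), w)), f2(f1(f3(w), f2(f3(u)), f1(w, f3(u), u))), f3(f2(f1(f1(v, w, v), u, v))))) = 1 + 5 = 6
depth(f3(f3(f1(f2(f1(w, f1(v, f2(u), f3(w)), w)), f2(f1(f3(w), f2(f3(u)), f1(w, f3(u), u))), f3(f2(f1(f1(v, w, v), u, v))))))) = 1 + depth(f3(f1(f2(f1(w, f1(v, f2(u), f3(w)), w)), f2(f1(f3(w), f2(f3(u)), f1(w, f3(u), u))), f3(f2(f1(f1(v, w, v), u, v)))))) = 1 + 6 = 7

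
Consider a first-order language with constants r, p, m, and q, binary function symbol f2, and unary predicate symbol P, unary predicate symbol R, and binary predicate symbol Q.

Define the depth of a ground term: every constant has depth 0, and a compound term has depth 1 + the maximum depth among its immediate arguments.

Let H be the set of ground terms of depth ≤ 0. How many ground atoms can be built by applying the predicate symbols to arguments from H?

24

First count ground terms of depth ≤ 0.
If N_k denotes the number of depth-≤k ground terms, the 4 constants give N_0 = 4, and each function symbol of arity r contributes N_{k-1}^r new terms at level k: N_k = 4 + N_{k-1}^2.
N_0 = 4
So |H| = 4.
A ground atom is a predicate applied to a tuple of terms from H, so the count is the sum over predicates of |H|^arity:
  P: 4;  R: 4;  Q: 4^2 = 16
Total ground atoms: 4 + 4 + 16 = 24.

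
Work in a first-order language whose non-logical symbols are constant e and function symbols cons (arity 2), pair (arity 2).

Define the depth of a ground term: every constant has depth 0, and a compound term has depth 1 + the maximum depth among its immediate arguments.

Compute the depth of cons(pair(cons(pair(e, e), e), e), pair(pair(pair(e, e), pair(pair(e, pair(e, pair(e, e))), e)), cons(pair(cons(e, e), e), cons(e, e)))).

7

depth(pair(e, e)) = 1 + max(0, 0) = 1
depth(cons(pair(e, e), e)) = 1 + max(1, 0) = 2
depth(pair(cons(pair(e, e), e), e)) = 1 + max(2, 0) = 3
depth(pair(e, pair(e, e))) = 1 + max(0, 1) = 2
depth(pair(e, pair(e, pair(e, e)))) = 1 + max(0, 2) = 3
depth(pair(pair(e, pair(e, pair(e, e))), e)) = 1 + max(3, 0) = 4
depth(pair(pair(e, e), pair(pair(e, pair(e, pair(e, e))), e))) = 1 + max(1, 4) = 5
depth(cons(e, e)) = 1 + max(0, 0) = 1
depth(pair(cons(e, e), e)) = 1 + max(1, 0) = 2
depth(cons(pair(cons(e, e), e), cons(e, e))) = 1 + max(2, 1) = 3
depth(pair(pair(pair(e, e), pair(pair(e, pair(e, pair(e, e))), e)), cons(pair(cons(e, e), e), cons(e, e)))) = 1 + max(5, 3) = 6
depth(cons(pair(cons(pair(e, e), e), e), pair(pair(pair(e, e), pair(pair(e, pair(e, pair(e, e))), e)), cons(pair(cons(e, e), e), cons(e, e))))) = 1 + max(3, 6) = 7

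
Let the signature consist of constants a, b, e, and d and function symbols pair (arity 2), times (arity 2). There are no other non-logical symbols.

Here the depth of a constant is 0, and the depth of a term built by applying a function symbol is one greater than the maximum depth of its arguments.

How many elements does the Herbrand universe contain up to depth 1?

36

Let N_k count ground terms of depth at most k. Each non-constant term of depth ≤ k is some function symbol applied to depth-≤(k−1) arguments, giving N_k = 4 + N_{k-1}^2 + N_{k-1}^2.
N_0 = 4
N_1 = 4 + 4^2 + 4^2 = 36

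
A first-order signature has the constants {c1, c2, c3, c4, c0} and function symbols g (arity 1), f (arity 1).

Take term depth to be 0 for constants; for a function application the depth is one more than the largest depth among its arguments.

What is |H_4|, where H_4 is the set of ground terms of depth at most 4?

Let N_k = |{terms of depth ≤ k}|. Then N_0 = 5 and N_k = 5 + N_{k-1} + N_{k-1} for k ≥ 1 (one summand per function symbol, arity giving the exponent).
N_0 = 5
N_1 = 5 + 5 + 5 = 15
N_2 = 5 + 15 + 15 = 35
N_3 = 5 + 35 + 35 = 75
N_4 = 5 + 75 + 75 = 155

155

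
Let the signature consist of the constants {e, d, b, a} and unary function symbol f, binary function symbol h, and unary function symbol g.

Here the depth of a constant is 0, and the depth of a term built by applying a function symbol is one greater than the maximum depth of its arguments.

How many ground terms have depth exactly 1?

Write N_k for the number of ground terms of depth ≤ k. A term of depth ≤ k is either a constant or a function symbol applied to arguments of depth ≤ k−1, so N_k = 4 + N_{k-1} + N_{k-1}^2 + N_{k-1}.
N_0 = 4
N_1 = 4 + 4 + 4^2 + 4 = 28
Terms of depth exactly 1: N_1 − N_0 = 28 − 4 = 24.

24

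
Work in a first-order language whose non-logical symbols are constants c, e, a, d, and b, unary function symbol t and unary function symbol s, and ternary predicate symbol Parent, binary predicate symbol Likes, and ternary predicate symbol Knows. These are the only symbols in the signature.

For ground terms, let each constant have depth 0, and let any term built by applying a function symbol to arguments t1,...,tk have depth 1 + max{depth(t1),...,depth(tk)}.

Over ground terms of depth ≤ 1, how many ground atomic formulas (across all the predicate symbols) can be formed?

First count ground terms of depth ≤ 1.
Let N_k = |{terms of depth ≤ k}|. Then N_0 = 5 and N_k = 5 + N_{k-1} + N_{k-1} for k ≥ 1 (one summand per function symbol, arity giving the exponent).
N_0 = 5
N_1 = 5 + 5 + 5 = 15
So |H| = 15.
Ground atoms are formed by filling each argument slot of a predicate with a term from H, so an r-ary predicate gives |H|^r atoms:
  Parent: 15^3 = 3375;  Likes: 15^2 = 225;  Knows: 15^3 = 3375
Total ground atoms: 3375 + 225 + 3375 = 6975.

6975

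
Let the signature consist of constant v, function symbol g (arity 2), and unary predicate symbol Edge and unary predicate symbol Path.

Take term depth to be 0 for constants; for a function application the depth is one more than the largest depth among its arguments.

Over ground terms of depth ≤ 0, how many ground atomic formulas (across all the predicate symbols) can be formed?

First count ground terms of depth ≤ 0.
Count level by level. With function symbols g/2, the terms of depth ≤ k are the 1 constant together with each function applied to depth-≤(k−1) tuples, so N_k = 1 + N_{k-1}^2.
N_0 = 1
Explicitly: v.
So |H| = 1.
Each predicate of arity r yields |H|^r ground atoms (one per choice of an r-tuple from H):
  Edge: 1;  Path: 1
Total ground atoms: 1 + 1 = 2.

2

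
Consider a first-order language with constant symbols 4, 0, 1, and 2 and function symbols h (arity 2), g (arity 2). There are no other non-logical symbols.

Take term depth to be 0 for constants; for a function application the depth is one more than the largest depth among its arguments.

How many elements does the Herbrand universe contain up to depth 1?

36

Count level by level. With function symbols h/2, g/2, the terms of depth ≤ k are the 4 constants together with each function applied to depth-≤(k−1) tuples, so N_k = 4 + N_{k-1}^2 + N_{k-1}^2.
N_0 = 4
N_1 = 4 + 4^2 + 4^2 = 36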